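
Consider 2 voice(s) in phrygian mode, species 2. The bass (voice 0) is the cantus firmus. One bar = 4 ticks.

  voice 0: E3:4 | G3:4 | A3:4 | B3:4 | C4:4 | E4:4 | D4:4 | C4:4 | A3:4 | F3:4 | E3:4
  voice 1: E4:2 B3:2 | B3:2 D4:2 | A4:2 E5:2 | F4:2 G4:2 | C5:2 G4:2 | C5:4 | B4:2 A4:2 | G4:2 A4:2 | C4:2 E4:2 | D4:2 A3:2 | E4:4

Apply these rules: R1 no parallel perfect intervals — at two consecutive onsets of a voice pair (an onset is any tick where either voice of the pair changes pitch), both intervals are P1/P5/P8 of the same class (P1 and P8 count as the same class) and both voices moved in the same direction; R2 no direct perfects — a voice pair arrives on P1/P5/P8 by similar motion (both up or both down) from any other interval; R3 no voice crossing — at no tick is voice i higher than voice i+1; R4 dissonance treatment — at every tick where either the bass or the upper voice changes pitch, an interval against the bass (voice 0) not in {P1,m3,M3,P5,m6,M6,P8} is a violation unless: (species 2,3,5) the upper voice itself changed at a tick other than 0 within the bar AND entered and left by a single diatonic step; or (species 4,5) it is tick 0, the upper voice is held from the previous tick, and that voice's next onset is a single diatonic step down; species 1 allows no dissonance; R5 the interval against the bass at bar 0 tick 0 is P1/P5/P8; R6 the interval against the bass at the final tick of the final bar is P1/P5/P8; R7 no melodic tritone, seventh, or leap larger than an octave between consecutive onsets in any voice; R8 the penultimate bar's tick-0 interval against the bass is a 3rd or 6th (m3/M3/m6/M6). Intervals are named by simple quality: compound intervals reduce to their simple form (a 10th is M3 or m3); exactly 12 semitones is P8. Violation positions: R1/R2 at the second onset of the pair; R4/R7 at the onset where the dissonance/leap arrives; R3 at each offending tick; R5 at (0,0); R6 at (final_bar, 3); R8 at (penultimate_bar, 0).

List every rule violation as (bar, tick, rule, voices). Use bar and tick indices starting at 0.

bar 0: v0=E3 v1=E4 downbeat P8
bar 1: v0=G3 v1=B3 downbeat M3
bar 2: v0=A3 v1=A4 downbeat P8
bar 3: v0=B3 v1=F4 downbeat TT
bar 4: v0=C4 v1=C5 downbeat P8
bar 5: v0=E4 v1=C5 downbeat m6
bar 6: v0=D4 v1=B4 downbeat M6
bar 7: v0=C4 v1=G4 downbeat P5
bar 8: v0=A3 v1=C4 downbeat m3
bar 9: v0=F3 v1=D4 downbeat M6
bar 10: v0=E3 v1=E4 downbeat P8
  -> R2 @ bar 2 tick 0 v(0, 1): G3/D4 P5 -> A3/A4 P8 similar
  -> R4 @ bar 3 tick 0 v(0, 1): B3/F4 TT untreated
  -> R7 @ bar 3 tick 0 v(1,): E5->F4 leap 11st
  -> R2 @ bar 4 tick 0 v(0, 1): B3/G4 m6 -> C4/C5 P8 similar
  -> R1 @ bar 7 tick 0 v(0, 1): D4/A4 P5 -> C4/G4 P5 similar

(2, 0, R2, (0, 1))
(3, 0, R4, (0, 1))
(3, 0, R7, (1,))
(4, 0, R2, (0, 1))
(7, 0, R1, (0, 1))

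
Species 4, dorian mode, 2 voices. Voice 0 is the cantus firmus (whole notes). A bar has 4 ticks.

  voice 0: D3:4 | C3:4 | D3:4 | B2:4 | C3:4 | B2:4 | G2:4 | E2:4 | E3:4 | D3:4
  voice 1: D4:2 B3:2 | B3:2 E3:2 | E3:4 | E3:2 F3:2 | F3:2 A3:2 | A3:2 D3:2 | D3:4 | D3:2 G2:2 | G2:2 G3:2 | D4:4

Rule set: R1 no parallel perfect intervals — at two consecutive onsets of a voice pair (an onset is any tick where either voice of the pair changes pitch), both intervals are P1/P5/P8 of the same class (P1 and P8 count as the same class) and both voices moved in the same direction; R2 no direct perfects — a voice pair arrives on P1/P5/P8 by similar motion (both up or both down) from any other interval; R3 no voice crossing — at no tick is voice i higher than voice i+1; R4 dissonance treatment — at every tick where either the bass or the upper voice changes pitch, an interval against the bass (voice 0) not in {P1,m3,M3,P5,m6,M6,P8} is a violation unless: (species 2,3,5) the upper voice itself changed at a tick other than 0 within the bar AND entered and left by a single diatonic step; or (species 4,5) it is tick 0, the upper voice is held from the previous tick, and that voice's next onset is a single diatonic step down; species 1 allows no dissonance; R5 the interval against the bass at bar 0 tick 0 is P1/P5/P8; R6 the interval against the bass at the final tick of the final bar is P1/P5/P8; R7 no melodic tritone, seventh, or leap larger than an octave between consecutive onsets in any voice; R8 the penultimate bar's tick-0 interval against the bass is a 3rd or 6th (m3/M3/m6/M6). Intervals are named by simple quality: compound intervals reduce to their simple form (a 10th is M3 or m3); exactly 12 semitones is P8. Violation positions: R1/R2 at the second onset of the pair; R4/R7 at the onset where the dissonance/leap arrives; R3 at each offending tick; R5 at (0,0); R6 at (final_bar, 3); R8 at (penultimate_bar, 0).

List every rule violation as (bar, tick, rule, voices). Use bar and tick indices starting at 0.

(1, 0, R4, (0, 1))
(2, 0, R4, (0, 1))
(3, 0, R4, (0, 1))
(3, 2, R4, (0, 1))
(4, 0, R4, (0, 1))
(5, 0, R4, (0, 1))
(7, 0, R4, (0, 1))
(8, 0, R3, (0, 1))
(8, 1, R3, (0, 1))

bar 0: v0=D3 v1=D4 downbeat P8
bar 1: v0=C3 v1=B3 downbeat M7
bar 2: v0=D3 v1=E3 downbeat M2
bar 3: v0=B2 v1=E3 downbeat P4
bar 4: v0=C3 v1=F3 downbeat P4
bar 5: v0=B2 v1=A3 downbeat m7
bar 6: v0=G2 v1=D3 downbeat P5
bar 7: v0=E2 v1=D3 downbeat m7
bar 8: v0=E3 v1=G2 downbeat M6
bar 9: v0=D3 v1=D4 downbeat P8
  -> R4 @ bar 1 tick 0 v(0, 1): C3/B3 M7 untreated
  -> R4 @ bar 2 tick 0 v(0, 1): D3/E3 M2 untreated
  -> R4 @ bar 3 tick 0 v(0, 1): B2/E3 P4 untreated
  -> R4 @ bar 3 tick 2 v(0, 1): B2/F3 TT untreated
  -> R4 @ bar 4 tick 0 v(0, 1): C3/F3 P4 untreated
  -> R4 @ bar 5 tick 0 v(0, 1): B2/A3 m7 untreated
  -> R4 @ bar 7 tick 0 v(0, 1): E2/D3 m7 untreated
  -> R3 @ bar 8 tick 0 v(0, 1): E3 above G2
  -> R3 @ bar 8 tick 1 v(0, 1): E3 above G2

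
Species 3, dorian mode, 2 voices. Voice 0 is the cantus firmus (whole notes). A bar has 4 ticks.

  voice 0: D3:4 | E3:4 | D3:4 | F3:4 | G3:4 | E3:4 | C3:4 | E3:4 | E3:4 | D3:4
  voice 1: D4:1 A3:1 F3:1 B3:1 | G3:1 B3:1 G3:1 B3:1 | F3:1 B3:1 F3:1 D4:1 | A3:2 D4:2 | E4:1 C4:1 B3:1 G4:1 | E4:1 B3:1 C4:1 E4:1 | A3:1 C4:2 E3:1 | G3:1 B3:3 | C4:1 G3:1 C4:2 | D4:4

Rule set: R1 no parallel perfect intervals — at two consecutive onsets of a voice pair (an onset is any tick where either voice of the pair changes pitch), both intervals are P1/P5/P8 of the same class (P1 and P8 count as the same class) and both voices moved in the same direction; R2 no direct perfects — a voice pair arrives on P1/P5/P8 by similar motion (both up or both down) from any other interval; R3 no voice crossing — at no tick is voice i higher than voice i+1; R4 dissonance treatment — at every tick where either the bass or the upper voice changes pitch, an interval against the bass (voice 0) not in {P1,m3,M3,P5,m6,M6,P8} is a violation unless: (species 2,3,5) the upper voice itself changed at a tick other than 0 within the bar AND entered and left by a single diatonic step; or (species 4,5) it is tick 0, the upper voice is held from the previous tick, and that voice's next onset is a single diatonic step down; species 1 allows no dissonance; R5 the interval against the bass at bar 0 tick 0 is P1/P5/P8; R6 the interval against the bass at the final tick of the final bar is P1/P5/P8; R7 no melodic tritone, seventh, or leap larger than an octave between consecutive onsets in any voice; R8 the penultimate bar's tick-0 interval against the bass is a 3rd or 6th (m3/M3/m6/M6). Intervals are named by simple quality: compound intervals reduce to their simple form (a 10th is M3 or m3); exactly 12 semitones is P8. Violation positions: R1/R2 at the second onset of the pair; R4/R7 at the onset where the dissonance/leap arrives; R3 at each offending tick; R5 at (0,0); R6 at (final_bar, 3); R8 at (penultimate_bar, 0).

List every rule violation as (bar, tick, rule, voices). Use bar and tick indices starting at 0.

(0, 3, R7, (1,))
(2, 0, R7, (1,))
(2, 1, R7, (1,))
(2, 2, R7, (1,))
(4, 1, R4, (0, 1))
(5, 0, R1, (0, 1))

bar 0: v0=D3 v1=D4 downbeat P8
bar 1: v0=E3 v1=G3 downbeat m3
bar 2: v0=D3 v1=F3 downbeat m3
bar 3: v0=F3 v1=A3 downbeat M3
bar 4: v0=G3 v1=E4 downbeat M6
bar 5: v0=E3 v1=E4 downbeat P8
bar 6: v0=C3 v1=A3 downbeat M6
bar 7: v0=E3 v1=G3 downbeat m3
bar 8: v0=E3 v1=C4 downbeat m6
bar 9: v0=D3 v1=D4 downbeat P8
  -> R7 @ bar 0 tick 3 v(1,): F3->B3 leap 6st
  -> R7 @ bar 2 tick 0 v(1,): B3->F3 leap 6st
  -> R7 @ bar 2 tick 1 v(1,): F3->B3 leap 6st
  -> R7 @ bar 2 tick 2 v(1,): B3->F3 leap 6st
  -> R4 @ bar 4 tick 1 v(0, 1): G3/C4 P4 untreated
  -> R1 @ bar 5 tick 0 v(0, 1): G3/G4 P8 -> E3/E4 P8 similar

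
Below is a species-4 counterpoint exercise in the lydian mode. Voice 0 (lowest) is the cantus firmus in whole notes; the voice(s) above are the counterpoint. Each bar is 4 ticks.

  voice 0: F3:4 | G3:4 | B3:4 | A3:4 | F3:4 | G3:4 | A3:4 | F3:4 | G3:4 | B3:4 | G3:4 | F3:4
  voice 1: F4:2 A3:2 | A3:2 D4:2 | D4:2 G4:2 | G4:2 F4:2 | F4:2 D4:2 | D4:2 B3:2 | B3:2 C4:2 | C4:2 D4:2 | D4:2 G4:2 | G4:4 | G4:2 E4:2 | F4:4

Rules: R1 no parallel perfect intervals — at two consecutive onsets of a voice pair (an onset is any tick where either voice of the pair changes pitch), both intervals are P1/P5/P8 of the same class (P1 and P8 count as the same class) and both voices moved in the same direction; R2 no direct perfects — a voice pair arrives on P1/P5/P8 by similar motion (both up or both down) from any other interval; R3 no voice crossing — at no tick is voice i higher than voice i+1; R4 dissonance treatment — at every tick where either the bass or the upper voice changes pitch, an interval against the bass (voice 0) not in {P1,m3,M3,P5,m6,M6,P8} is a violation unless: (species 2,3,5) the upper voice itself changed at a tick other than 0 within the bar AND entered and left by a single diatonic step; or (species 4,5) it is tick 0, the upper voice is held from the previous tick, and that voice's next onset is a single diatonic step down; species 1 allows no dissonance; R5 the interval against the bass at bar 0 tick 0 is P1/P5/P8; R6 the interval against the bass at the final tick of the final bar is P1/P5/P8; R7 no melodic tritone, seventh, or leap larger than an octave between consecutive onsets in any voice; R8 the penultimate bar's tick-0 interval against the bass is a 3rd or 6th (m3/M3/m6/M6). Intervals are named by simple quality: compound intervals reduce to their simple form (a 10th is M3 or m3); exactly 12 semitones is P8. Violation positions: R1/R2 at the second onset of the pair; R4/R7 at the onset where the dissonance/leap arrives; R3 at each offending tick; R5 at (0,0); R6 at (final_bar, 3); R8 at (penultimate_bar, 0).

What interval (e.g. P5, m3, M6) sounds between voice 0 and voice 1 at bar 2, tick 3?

m6

voice 0=B3 voice 1=G4 -> m6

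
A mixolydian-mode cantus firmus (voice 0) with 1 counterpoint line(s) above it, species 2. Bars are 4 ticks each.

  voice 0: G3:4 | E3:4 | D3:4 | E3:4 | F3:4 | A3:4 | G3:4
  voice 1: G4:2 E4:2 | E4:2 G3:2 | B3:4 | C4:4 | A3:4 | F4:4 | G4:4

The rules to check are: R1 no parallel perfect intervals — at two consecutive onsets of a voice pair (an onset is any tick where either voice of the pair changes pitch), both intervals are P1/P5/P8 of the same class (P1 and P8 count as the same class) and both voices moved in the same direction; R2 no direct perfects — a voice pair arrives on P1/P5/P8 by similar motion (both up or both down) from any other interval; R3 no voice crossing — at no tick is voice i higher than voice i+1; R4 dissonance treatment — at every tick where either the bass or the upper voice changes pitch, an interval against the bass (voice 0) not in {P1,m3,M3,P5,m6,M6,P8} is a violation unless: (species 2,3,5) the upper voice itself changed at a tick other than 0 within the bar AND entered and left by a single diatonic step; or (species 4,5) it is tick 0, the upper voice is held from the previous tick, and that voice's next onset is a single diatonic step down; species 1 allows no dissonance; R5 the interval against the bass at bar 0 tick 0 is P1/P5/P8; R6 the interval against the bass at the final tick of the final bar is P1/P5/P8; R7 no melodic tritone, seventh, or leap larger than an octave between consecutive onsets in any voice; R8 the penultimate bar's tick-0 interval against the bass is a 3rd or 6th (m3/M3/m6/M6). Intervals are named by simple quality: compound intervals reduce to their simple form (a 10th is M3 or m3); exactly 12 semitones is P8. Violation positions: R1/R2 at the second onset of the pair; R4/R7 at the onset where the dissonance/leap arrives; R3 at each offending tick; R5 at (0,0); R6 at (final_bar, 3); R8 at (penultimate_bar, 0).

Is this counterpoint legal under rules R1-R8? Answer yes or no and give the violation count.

Yes (0 violations)

bar 0: v0=G3 v1=G4 (P8)
bar 1: v0=E3 v1=E4 (P8)
bar 2: v0=D3 v1=B3 (M6)
bar 3: v0=E3 v1=C4 (m6)
bar 4: v0=F3 v1=A3 (M3)
bar 5: v0=A3 v1=F4 (m6)
bar 6: v0=G3 v1=G4 (P8)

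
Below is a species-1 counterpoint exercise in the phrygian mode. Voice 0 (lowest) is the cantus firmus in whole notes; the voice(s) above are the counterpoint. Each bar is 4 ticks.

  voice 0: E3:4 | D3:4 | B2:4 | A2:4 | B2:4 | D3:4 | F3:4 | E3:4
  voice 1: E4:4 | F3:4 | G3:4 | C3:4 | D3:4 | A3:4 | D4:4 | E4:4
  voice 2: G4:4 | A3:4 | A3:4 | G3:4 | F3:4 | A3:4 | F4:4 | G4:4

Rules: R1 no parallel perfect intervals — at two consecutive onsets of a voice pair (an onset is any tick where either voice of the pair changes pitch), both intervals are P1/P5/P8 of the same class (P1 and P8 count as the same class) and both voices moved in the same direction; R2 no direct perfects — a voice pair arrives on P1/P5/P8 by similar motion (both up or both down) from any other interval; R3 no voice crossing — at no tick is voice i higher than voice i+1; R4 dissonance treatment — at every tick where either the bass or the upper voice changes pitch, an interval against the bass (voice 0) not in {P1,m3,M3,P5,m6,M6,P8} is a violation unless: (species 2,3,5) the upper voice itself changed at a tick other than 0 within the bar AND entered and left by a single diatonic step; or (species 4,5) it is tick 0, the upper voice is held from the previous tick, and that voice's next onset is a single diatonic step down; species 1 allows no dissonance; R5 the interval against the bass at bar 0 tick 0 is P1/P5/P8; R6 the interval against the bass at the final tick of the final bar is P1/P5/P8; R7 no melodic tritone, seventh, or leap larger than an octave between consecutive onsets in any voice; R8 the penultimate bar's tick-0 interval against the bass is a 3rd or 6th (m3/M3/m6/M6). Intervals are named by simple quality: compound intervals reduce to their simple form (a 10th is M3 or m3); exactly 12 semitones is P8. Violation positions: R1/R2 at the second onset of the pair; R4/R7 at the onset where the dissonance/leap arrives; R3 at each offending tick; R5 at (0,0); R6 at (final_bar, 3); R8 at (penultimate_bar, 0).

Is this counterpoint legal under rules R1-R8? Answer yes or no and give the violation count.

No (14 violations)

bar 0: v0=E3 v1=E4 v2=G4 (m3)
bar 1: v0=D3 v1=F3 v2=A3 (P5)
bar 2: v0=B2 v1=G3 v2=A3 (m7)
bar 3: v0=A2 v1=C3 v2=G3 (m7)
bar 4: v0=B2 v1=D3 v2=F3 (TT)
bar 5: v0=D3 v1=A3 v2=A3 (P5)
bar 6: v0=F3 v1=D4 v2=F4 (P8)
bar 7: v0=E3 v1=E4 v2=G4 (m3)
  R5 @ bar0.0: opens on m3
  R2 @ bar1.0: E3/G4 m3 -> D3/A3 P5 similar
  R7 @ bar1.0: E4->F3 leap 11st
  R7 @ bar1.0: G4->A3 leap 10st
  R4 @ bar2.0: B2/A3 m7 untreated
  R2 @ bar3.0: G3/A3 M2 -> C3/G3 P5 similar
  R4 @ bar3.0: A2/G3 m7 untreated
  R4 @ bar4.0: B2/F3 TT untreated
  R2 @ bar5.0: B2/D3 m3 -> D3/A3 P5 similar
  R2 @ bar5.0: B2/F3 TT -> D3/A3 P5 similar
  R2 @ bar5.0: D3/F3 m3 -> A3/A3 P1 similar
  R2 @ bar6.0: D3/A3 P5 -> F3/F4 P8 similar
  R8 @ bar6.0: penult P8 not 3rd/6th
  R6 @ bar7.3: closes on m3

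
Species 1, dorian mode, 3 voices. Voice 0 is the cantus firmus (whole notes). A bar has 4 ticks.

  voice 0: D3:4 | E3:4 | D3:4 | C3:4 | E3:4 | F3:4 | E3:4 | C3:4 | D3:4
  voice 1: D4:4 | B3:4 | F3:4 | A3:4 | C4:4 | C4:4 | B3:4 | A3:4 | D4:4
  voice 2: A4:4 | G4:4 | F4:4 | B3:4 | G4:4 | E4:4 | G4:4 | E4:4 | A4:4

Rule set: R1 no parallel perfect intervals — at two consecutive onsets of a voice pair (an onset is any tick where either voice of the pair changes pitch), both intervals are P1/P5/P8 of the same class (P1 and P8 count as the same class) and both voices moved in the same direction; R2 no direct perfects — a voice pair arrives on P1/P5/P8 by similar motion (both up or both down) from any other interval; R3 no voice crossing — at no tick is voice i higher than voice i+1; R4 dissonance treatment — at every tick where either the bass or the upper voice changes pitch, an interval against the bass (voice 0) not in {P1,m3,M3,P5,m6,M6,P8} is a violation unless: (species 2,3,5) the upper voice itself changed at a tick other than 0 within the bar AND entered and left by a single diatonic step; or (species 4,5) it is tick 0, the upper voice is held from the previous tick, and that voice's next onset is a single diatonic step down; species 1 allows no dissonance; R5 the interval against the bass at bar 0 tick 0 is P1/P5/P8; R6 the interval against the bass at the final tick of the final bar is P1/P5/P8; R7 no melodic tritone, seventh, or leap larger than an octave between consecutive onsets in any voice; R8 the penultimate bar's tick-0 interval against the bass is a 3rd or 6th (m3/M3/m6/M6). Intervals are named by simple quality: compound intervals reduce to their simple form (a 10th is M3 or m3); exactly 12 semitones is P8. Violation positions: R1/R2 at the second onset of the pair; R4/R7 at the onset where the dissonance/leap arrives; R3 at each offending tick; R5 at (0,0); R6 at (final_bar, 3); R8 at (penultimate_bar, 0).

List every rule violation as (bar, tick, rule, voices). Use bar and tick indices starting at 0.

bar 0: v0=D3 v1=D4 v2=A4 downbeat P5
bar 1: v0=E3 v1=B3 v2=G4 downbeat m3
bar 2: v0=D3 v1=F3 v2=F4 downbeat m3
bar 3: v0=C3 v1=A3 v2=B3 downbeat M7
bar 4: v0=E3 v1=C4 v2=G4 downbeat m3
bar 5: v0=F3 v1=C4 v2=E4 downbeat M7
bar 6: v0=E3 v1=B3 v2=G4 downbeat m3
bar 7: v0=C3 v1=A3 v2=E4 downbeat M3
bar 8: v0=D3 v1=D4 v2=A4 downbeat P5
  -> R2 @ bar 2 tick 0 v(1, 2): B3/G4 m6 -> F3/F4 P8 similar
  -> R7 @ bar 2 tick 0 v(1,): B3->F3 leap 6st
  -> R4 @ bar 3 tick 0 v(0, 2): C3/B3 M7 untreated
  -> R7 @ bar 3 tick 0 v(2,): F4->B3 leap 6st
  -> R2 @ bar 4 tick 0 v(1, 2): A3/B3 M2 -> C4/G4 P5 similar
  -> R4 @ bar 5 tick 0 v(0, 2): F3/E4 M7 untreated
  -> R1 @ bar 6 tick 0 v(0, 1): F3/C4 P5 -> E3/B3 P5 similar
  -> R2 @ bar 7 tick 0 v(1, 2): B3/G4 m6 -> A3/E4 P5 similar
  -> R1 @ bar 8 tick 0 v(1, 2): A3/E4 P5 -> D4/A4 P5 similar
  -> R2 @ bar 8 tick 0 v(0, 1): C3/A3 M6 -> D3/D4 P8 similar
  -> R2 @ bar 8 tick 0 v(0, 2): C3/E4 M3 -> D3/A4 P5 similar

(2, 0, R2, (1, 2))
(2, 0, R7, (1,))
(3, 0, R4, (0, 2))
(3, 0, R7, (2,))
(4, 0, R2, (1, 2))
(5, 0, R4, (0, 2))
(6, 0, R1, (0, 1))
(7, 0, R2, (1, 2))
(8, 0, R1, (1, 2))
(8, 0, R2, (0, 1))
(8, 0, R2, (0, 2))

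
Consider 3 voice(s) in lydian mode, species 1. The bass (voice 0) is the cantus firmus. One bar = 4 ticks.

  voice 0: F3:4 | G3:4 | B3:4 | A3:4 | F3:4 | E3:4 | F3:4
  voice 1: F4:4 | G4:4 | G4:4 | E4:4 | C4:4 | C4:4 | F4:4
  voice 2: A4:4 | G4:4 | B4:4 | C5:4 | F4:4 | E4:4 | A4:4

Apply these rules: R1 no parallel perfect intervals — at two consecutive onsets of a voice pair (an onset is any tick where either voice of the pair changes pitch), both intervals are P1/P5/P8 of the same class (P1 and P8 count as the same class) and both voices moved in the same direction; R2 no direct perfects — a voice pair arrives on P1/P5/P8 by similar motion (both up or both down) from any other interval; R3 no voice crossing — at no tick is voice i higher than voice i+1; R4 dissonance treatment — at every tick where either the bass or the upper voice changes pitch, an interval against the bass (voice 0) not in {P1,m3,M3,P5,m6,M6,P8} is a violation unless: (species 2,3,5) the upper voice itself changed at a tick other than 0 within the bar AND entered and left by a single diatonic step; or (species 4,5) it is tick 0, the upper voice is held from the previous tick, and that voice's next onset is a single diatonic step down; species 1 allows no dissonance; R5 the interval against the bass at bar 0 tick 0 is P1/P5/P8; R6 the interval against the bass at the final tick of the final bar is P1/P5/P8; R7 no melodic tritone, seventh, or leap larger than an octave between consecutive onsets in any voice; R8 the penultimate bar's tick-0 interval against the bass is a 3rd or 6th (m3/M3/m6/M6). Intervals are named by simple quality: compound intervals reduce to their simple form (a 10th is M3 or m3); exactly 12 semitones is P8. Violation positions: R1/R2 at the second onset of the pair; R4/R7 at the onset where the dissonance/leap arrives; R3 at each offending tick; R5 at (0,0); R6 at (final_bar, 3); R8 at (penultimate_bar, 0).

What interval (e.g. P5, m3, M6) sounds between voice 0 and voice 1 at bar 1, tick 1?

voice 0=G3 voice 1=G4 -> P8

P8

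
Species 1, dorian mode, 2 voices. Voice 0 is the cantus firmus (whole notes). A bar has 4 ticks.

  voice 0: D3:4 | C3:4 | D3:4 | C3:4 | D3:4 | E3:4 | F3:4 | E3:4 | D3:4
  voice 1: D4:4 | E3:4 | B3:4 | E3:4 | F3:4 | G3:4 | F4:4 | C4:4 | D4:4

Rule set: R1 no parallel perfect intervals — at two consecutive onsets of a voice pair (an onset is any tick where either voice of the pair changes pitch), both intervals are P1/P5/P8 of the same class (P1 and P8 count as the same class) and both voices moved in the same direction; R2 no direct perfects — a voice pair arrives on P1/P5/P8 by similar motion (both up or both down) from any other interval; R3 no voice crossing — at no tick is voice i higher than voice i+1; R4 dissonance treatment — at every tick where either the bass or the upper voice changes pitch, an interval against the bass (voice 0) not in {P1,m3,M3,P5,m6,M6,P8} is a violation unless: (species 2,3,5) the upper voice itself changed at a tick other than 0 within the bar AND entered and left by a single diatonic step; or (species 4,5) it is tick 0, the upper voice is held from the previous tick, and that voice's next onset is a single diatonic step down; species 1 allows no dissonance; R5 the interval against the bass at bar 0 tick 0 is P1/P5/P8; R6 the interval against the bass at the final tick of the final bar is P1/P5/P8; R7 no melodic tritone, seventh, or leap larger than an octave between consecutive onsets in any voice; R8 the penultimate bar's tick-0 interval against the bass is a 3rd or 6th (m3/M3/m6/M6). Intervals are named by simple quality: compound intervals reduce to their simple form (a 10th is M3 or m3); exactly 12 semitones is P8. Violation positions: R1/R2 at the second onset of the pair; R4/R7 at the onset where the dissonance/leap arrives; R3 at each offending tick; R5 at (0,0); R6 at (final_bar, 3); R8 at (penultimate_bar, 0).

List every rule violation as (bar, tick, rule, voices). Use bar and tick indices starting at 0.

(1, 0, R7, (1,))
(6, 0, R2, (0, 1))
(6, 0, R7, (1,))

bar 0: v0=D3 v1=D4 downbeat P8
bar 1: v0=C3 v1=E3 downbeat M3
bar 2: v0=D3 v1=B3 downbeat M6
bar 3: v0=C3 v1=E3 downbeat M3
bar 4: v0=D3 v1=F3 downbeat m3
bar 5: v0=E3 v1=G3 downbeat m3
bar 6: v0=F3 v1=F4 downbeat P8
bar 7: v0=E3 v1=C4 downbeat m6
bar 8: v0=D3 v1=D4 downbeat P8
  -> R7 @ bar 1 tick 0 v(1,): D4->E3 leap 10st
  -> R2 @ bar 6 tick 0 v(0, 1): E3/G3 m3 -> F3/F4 P8 similar
  -> R7 @ bar 6 tick 0 v(1,): G3->F4 leap 10st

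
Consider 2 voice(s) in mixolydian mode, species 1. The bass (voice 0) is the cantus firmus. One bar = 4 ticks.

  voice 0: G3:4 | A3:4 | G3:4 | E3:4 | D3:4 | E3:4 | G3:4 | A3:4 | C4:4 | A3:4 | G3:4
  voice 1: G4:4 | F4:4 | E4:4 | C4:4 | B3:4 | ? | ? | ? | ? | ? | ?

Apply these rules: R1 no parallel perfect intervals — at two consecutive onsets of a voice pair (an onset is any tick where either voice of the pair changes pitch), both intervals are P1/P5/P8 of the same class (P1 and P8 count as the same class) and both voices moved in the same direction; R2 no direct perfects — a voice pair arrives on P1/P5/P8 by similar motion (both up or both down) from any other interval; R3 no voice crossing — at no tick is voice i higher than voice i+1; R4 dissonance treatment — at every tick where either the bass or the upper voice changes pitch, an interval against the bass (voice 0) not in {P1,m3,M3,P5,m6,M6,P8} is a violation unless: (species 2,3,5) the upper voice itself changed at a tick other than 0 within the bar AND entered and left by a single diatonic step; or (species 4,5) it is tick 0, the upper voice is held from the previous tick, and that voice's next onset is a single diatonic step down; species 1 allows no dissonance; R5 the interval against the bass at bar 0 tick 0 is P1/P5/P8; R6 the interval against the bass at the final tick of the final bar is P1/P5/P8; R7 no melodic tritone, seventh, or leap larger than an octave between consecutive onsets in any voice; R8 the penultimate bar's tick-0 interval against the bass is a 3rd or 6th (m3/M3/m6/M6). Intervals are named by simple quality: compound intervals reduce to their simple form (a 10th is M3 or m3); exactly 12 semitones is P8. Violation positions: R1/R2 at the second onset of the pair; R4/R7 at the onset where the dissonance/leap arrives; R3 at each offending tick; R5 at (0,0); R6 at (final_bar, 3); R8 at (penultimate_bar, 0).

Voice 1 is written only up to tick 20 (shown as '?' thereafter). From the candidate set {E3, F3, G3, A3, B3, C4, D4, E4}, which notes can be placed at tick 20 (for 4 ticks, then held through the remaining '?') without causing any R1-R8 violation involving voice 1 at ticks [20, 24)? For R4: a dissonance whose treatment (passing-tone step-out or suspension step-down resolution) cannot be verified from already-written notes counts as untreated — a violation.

E3: legal
F3: violates R4,R7
G3: legal
A3: violates R4
B3: legal
C4: legal
D4: violates R4
E4: violates R2

{B3, C4, E3, G3}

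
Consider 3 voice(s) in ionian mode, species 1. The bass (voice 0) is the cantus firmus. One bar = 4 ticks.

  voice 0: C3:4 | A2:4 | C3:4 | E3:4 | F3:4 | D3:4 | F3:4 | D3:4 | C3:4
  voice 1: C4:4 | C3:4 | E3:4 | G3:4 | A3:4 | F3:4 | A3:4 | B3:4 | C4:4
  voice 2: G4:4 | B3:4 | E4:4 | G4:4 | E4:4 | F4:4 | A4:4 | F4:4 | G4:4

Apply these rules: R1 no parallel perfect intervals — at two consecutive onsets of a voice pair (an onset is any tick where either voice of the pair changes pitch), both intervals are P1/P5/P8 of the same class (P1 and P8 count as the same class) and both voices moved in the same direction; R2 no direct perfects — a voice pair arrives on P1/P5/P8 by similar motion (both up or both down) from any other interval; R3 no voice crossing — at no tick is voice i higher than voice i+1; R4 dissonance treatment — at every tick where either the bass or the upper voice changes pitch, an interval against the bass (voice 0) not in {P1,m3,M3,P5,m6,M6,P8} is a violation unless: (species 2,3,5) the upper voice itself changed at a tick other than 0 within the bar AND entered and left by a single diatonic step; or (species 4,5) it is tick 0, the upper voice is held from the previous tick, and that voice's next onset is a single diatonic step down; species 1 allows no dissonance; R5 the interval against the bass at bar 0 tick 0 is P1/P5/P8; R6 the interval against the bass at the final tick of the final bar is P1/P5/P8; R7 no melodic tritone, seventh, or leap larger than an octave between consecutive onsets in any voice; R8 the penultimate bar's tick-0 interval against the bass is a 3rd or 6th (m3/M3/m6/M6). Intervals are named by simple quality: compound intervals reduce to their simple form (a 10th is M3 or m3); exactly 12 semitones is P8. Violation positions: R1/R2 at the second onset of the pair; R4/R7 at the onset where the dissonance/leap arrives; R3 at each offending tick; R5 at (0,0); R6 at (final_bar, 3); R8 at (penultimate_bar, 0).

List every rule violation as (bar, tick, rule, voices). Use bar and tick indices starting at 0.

bar 0: v0=C3 v1=C4 v2=G4 downbeat P5
bar 1: v0=A2 v1=C3 v2=B3 downbeat M2
bar 2: v0=C3 v1=E3 v2=E4 downbeat M3
bar 3: v0=E3 v1=G3 v2=G4 downbeat m3
bar 4: v0=F3 v1=A3 v2=E4 downbeat M7
bar 5: v0=D3 v1=F3 v2=F4 downbeat m3
bar 6: v0=F3 v1=A3 v2=A4 downbeat M3
bar 7: v0=D3 v1=B3 v2=F4 downbeat m3
bar 8: v0=C3 v1=C4 v2=G4 downbeat P5
  -> R4 @ bar 1 tick 0 v(0, 2): A2/B3 M2 untreated
  -> R2 @ bar 2 tick 0 v(1, 2): C3/B3 M7 -> E3/E4 P8 similar
  -> R1 @ bar 3 tick 0 v(1, 2): E3/E4 P8 -> G3/G4 P8 similar
  -> R4 @ bar 4 tick 0 v(0, 2): F3/E4 M7 untreated
  -> R1 @ bar 6 tick 0 v(1, 2): F3/F4 P8 -> A3/A4 P8 similar
  -> R2 @ bar 8 tick 0 v(1, 2): B3/F4 TT -> C4/G4 P5 similar

(1, 0, R4, (0, 2))
(2, 0, R2, (1, 2))
(3, 0, R1, (1, 2))
(4, 0, R4, (0, 2))
(6, 0, R1, (1, 2))
(8, 0, R2, (1, 2))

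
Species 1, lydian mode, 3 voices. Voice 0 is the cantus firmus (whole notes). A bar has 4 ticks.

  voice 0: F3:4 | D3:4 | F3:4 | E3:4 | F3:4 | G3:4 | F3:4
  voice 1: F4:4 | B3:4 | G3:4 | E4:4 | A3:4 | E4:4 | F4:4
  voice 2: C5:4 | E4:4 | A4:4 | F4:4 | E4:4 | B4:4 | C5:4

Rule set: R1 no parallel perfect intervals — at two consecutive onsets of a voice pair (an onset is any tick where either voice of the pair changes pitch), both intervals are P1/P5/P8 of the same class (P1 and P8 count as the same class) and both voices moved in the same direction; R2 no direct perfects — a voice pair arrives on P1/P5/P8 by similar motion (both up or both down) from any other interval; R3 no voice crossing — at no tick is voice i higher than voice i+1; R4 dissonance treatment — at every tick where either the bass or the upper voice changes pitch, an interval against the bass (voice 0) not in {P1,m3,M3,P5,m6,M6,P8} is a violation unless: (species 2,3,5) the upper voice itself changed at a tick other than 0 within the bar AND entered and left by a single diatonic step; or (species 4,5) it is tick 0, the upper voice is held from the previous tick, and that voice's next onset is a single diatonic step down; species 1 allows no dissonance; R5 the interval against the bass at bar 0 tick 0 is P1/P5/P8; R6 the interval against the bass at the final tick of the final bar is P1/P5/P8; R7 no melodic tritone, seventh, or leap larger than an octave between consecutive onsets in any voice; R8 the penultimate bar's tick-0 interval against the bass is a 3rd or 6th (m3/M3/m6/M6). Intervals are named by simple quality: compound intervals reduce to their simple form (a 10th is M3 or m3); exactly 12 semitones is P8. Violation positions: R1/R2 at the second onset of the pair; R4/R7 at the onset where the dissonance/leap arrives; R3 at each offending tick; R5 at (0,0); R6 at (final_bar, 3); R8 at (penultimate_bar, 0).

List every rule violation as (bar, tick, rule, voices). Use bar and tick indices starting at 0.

(1, 0, R4, (0, 2))
(1, 0, R7, (1,))
(2, 0, R4, (0, 1))
(3, 0, R4, (0, 2))
(4, 0, R2, (1, 2))
(4, 0, R4, (0, 2))
(5, 0, R1, (1, 2))
(6, 0, R1, (1, 2))

bar 0: v0=F3 v1=F4 v2=C5 downbeat P5
bar 1: v0=D3 v1=B3 v2=E4 downbeat M2
bar 2: v0=F3 v1=G3 v2=A4 downbeat M3
bar 3: v0=E3 v1=E4 v2=F4 downbeat m2
bar 4: v0=F3 v1=A3 v2=E4 downbeat M7
bar 5: v0=G3 v1=E4 v2=B4 downbeat M3
bar 6: v0=F3 v1=F4 v2=C5 downbeat P5
  -> R4 @ bar 1 tick 0 v(0, 2): D3/E4 M2 untreated
  -> R7 @ bar 1 tick 0 v(1,): F4->B3 leap 6st
  -> R4 @ bar 2 tick 0 v(0, 1): F3/G3 M2 untreated
  -> R4 @ bar 3 tick 0 v(0, 2): E3/F4 m2 untreated
  -> R2 @ bar 4 tick 0 v(1, 2): E4/F4 m2 -> A3/E4 P5 similar
  -> R4 @ bar 4 tick 0 v(0, 2): F3/E4 M7 untreated
  -> R1 @ bar 5 tick 0 v(1, 2): A3/E4 P5 -> E4/B4 P5 similar
  -> R1 @ bar 6 tick 0 v(1, 2): E4/B4 P5 -> F4/C5 P5 similar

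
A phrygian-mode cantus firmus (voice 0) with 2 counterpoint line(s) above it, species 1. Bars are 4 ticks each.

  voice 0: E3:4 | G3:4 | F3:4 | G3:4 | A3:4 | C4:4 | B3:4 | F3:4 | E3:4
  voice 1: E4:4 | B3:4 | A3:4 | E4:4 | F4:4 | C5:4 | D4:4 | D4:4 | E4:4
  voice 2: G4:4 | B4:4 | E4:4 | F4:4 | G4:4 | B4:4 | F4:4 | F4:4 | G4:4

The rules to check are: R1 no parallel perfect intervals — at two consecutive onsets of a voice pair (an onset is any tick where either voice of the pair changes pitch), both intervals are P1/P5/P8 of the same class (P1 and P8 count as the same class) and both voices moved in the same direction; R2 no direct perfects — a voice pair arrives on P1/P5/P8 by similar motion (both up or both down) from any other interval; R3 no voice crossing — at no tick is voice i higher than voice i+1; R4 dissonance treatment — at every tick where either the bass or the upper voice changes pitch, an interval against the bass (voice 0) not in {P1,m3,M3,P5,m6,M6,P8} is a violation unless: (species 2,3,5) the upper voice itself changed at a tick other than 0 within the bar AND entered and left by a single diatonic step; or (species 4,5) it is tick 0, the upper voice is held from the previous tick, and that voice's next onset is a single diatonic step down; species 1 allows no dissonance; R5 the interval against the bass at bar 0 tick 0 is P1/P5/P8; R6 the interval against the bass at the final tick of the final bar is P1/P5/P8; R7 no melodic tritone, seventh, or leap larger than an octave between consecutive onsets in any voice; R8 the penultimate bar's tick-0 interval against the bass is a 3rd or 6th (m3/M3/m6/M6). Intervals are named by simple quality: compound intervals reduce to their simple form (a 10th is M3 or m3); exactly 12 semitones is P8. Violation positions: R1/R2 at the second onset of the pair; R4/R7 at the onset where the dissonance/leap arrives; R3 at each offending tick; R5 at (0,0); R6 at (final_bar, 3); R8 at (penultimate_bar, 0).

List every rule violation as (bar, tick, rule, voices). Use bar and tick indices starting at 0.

bar 0: v0=E3 v1=E4 v2=G4 downbeat m3
bar 1: v0=G3 v1=B3 v2=B4 downbeat M3
bar 2: v0=F3 v1=A3 v2=E4 downbeat M7
bar 3: v0=G3 v1=E4 v2=F4 downbeat m7
bar 4: v0=A3 v1=F4 v2=G4 downbeat m7
bar 5: v0=C4 v1=C5 v2=B4 downbeat M7
bar 6: v0=B3 v1=D4 v2=F4 downbeat TT
bar 7: v0=F3 v1=D4 v2=F4 downbeat P8
bar 8: v0=E3 v1=E4 v2=G4 downbeat m3
  -> R5 @ bar 0 tick 0 v(0, 2): opens on m3
  -> R2 @ bar 2 tick 0 v(1, 2): B3/B4 P8 -> A3/E4 P5 similar
  -> R4 @ bar 2 tick 0 v(0, 2): F3/E4 M7 untreated
  -> R4 @ bar 3 tick 0 v(0, 2): G3/F4 m7 untreated
  -> R4 @ bar 4 tick 0 v(0, 2): A3/G4 m7 untreated
  -> R2 @ bar 5 tick 0 v(0, 1): A3/F4 m6 -> C4/C5 P8 similar
  -> R3 @ bar 5 tick 0 v(1, 2): C5 above B4
  -> R4 @ bar 5 tick 0 v(0, 2): C4/B4 M7 untreated
  -> R3 @ bar 5 tick 1 v(1, 2): C5 above B4
  -> R3 @ bar 5 tick 2 v(1, 2): C5 above B4
  -> R3 @ bar 5 tick 3 v(1, 2): C5 above B4
  -> R4 @ bar 6 tick 0 v(0, 2): B3/F4 TT untreated
  -> R7 @ bar 6 tick 0 v(1,): C5->D4 leap 10st
  -> R7 @ bar 6 tick 0 v(2,): B4->F4 leap 6st
  -> R7 @ bar 7 tick 0 v(0,): B3->F3 leap 6st
  -> R8 @ bar 7 tick 0 v(0, 2): penult P8 not 3rd/6th
  -> R6 @ bar 8 tick 3 v(0, 2): closes on m3

(0, 0, R5, (0, 2))
(2, 0, R2, (1, 2))
(2, 0, R4, (0, 2))
(3, 0, R4, (0, 2))
(4, 0, R4, (0, 2))
(5, 0, R2, (0, 1))
(5, 0, R3, (1, 2))
(5, 0, R4, (0, 2))
(5, 1, R3, (1, 2))
(5, 2, R3, (1, 2))
(5, 3, R3, (1, 2))
(6, 0, R4, (0, 2))
(6, 0, R7, (1,))
(6, 0, R7, (2,))
(7, 0, R7, (0,))
(7, 0, R8, (0, 2))
(8, 3, R6, (0, 2))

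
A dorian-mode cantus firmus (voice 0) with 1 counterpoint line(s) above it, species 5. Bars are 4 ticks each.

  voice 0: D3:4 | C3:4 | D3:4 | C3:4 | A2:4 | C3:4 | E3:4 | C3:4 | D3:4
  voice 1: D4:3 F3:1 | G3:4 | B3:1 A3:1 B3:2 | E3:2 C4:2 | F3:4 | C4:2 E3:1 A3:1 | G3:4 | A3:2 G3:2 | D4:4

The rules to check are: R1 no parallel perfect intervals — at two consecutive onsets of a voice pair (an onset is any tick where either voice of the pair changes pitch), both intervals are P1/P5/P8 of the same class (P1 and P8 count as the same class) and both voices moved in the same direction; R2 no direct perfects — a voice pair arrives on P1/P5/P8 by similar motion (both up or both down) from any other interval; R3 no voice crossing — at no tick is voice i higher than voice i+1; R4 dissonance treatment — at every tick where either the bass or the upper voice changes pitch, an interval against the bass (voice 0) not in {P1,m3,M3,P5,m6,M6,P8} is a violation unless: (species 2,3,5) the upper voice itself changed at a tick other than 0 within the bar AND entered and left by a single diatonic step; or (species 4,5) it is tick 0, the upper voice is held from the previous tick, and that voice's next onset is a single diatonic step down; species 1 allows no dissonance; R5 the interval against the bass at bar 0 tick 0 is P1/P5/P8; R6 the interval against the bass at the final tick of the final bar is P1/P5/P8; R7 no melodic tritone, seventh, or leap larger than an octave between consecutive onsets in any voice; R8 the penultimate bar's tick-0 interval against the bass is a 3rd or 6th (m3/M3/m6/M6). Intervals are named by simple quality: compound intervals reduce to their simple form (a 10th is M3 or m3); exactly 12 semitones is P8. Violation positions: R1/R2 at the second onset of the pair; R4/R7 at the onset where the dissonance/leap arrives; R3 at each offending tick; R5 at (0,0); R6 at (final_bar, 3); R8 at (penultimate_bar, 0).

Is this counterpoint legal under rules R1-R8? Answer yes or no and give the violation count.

No (2 violations)

bar 0: v0=D3 v1=D4 (P8)
bar 1: v0=C3 v1=G3 (P5)
bar 2: v0=D3 v1=B3 (M6)
bar 3: v0=C3 v1=E3 (M3)
bar 4: v0=A2 v1=F3 (m6)
bar 5: v0=C3 v1=C4 (P8)
bar 6: v0=E3 v1=G3 (m3)
bar 7: v0=C3 v1=A3 (M6)
bar 8: v0=D3 v1=D4 (P8)
  R2 @ bar5.0: A2/F3 m6 -> C3/C4 P8 similar
  R2 @ bar8.0: C3/G3 P5 -> D3/D4 P8 similar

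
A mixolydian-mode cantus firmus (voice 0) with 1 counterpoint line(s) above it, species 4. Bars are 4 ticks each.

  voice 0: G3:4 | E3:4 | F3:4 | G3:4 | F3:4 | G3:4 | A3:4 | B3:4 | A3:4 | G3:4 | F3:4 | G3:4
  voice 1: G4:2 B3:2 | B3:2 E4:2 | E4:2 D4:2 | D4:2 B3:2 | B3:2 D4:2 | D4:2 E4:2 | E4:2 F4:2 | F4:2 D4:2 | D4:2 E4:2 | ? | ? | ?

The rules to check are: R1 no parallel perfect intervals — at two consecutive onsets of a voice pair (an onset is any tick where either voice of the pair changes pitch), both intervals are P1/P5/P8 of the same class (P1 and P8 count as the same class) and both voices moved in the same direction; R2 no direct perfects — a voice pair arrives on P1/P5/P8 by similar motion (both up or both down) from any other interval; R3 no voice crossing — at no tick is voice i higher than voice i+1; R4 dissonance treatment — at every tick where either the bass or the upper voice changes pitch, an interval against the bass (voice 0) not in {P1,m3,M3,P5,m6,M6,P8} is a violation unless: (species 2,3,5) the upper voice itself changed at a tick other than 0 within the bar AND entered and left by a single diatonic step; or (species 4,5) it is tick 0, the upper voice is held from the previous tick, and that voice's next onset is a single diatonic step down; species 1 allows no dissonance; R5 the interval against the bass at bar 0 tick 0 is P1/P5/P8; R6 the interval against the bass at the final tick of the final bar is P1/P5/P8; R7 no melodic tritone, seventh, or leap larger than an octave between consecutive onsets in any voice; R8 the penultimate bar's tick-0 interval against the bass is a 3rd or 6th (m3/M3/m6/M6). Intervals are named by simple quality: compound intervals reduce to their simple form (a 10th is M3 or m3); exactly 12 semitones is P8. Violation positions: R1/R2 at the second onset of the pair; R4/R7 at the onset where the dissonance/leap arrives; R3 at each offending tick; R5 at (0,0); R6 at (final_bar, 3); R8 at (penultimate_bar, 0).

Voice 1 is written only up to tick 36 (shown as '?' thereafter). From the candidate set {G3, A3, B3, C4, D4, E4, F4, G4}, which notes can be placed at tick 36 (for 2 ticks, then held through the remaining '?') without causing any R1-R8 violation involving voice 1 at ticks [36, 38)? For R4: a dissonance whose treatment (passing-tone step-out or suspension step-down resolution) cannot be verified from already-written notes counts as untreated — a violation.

G3: violates R2
A3: violates R4
B3: legal
C4: violates R4
D4: violates R1
E4: legal
F4: violates R4
G4: legal

{B3, E4, G4}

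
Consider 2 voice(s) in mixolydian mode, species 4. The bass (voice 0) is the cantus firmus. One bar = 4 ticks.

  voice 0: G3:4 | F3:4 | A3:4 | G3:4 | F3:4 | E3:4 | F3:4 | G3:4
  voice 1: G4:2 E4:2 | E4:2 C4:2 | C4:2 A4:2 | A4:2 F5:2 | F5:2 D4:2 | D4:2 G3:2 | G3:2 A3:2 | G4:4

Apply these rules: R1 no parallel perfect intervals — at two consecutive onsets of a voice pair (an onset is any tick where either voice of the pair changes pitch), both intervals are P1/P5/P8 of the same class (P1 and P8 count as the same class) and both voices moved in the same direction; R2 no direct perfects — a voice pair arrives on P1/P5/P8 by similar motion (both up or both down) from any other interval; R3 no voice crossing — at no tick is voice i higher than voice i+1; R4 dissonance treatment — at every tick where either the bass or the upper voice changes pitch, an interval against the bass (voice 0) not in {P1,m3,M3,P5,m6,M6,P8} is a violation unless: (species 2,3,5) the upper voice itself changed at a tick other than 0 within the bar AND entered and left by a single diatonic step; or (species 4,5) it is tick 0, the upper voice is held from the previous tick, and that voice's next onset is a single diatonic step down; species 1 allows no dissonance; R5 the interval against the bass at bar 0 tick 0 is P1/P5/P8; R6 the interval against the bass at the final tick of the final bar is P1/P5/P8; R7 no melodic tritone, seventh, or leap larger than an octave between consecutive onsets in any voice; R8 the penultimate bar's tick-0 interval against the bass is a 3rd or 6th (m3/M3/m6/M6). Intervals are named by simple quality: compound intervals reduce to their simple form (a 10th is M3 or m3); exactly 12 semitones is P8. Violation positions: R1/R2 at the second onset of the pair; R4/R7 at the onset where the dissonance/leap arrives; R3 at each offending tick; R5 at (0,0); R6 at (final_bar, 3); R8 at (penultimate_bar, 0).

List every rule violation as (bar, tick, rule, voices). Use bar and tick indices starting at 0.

(1, 0, R4, (0, 1))
(3, 0, R4, (0, 1))
(3, 2, R4, (0, 1))
(4, 2, R7, (1,))
(5, 0, R4, (0, 1))
(6, 0, R4, (0, 1))
(6, 0, R8, (0, 1))
(7, 0, R2, (0, 1))
(7, 0, R7, (1,))

bar 0: v0=G3 v1=G4 downbeat P8
bar 1: v0=F3 v1=E4 downbeat M7
bar 2: v0=A3 v1=C4 downbeat m3
bar 3: v0=G3 v1=A4 downbeat M2
bar 4: v0=F3 v1=F5 downbeat P1
bar 5: v0=E3 v1=D4 downbeat m7
bar 6: v0=F3 v1=G3 downbeat M2
bar 7: v0=G3 v1=G4 downbeat P8
  -> R4 @ bar 1 tick 0 v(0, 1): F3/E4 M7 untreated
  -> R4 @ bar 3 tick 0 v(0, 1): G3/A4 M2 untreated
  -> R4 @ bar 3 tick 2 v(0, 1): G3/F5 m7 untreated
  -> R7 @ bar 4 tick 2 v(1,): F5->D4 leap 15st
  -> R4 @ bar 5 tick 0 v(0, 1): E3/D4 m7 untreated
  -> R4 @ bar 6 tick 0 v(0, 1): F3/G3 M2 untreated
  -> R8 @ bar 6 tick 0 v(0, 1): penult M2 not 3rd/6th
  -> R2 @ bar 7 tick 0 v(0, 1): F3/A3 M3 -> G3/G4 P8 similar
  -> R7 @ bar 7 tick 0 v(1,): A3->G4 leap 10st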